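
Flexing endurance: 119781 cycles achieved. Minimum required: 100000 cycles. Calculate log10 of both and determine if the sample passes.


Achieved: log10 = 5.08
Required: log10 = 5.00
Passes: Yes

log10(119781) = 5.08
log10(100000) = 5.00
Passes: Yes


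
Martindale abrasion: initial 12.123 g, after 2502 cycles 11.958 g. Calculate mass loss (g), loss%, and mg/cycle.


Mass loss = 0.165 g
Loss = 1.36%
Rate = 0.066 mg/cycle


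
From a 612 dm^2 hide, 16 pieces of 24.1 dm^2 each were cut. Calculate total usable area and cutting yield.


Usable area = 385.6 dm^2
Yield = 63.0%


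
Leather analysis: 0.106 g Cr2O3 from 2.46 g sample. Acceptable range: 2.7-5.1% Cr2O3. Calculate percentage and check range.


Cr2O3 = 4.31%
Within range: Yes


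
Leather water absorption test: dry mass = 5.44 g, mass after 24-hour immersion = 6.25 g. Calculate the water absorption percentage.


14.9%

Water absorbed = 6.25 - 5.44 = 0.81 g
WA% = 0.81 / 5.44 x 100 = 14.9%


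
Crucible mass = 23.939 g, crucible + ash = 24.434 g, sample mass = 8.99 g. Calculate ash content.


Ash mass = 24.434 - 23.939 = 0.495 g
Ash% = 0.495 / 8.99 x 100 = 5.51%


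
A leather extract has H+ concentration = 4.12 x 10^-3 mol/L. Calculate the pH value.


pH = 2.39

pH = -log10[H+]
pH = -log10(4.12 x 10^-3) = 2.39


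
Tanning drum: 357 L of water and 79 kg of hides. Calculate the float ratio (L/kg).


4.5

Float ratio = water / hide weight
Ratio = 357 / 79 = 4.5


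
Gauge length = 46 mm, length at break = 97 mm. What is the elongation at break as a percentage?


Extension = 97 - 46 = 51 mm
Elongation = 51 / 46 x 100 = 110.9%


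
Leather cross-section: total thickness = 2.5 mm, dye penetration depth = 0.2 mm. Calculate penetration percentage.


8.0%

Penetration% = 0.2 / 2.5 x 100
Penetration = 8.0%


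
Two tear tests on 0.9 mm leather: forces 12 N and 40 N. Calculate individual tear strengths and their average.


Tear 1 = 12 / 0.9 = 13.3 N/mm
Tear 2 = 40 / 0.9 = 44.4 N/mm
Average = (13.3 + 44.4) / 2 = 28.9 N/mm


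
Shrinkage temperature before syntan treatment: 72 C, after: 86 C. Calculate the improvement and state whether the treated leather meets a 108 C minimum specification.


Improvement = 14 C
Meets 108 C spec: No


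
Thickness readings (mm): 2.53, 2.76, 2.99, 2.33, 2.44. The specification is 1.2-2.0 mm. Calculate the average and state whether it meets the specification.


Average = 2.61 mm
Within specification: No

Sum = 13.05
Average = 13.05 / 5 = 2.61 mm
Specification range: 1.2 to 2.0 mm
Within spec: No


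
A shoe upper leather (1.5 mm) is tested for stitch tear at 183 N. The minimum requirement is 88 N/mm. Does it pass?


STS = 122.0 N/mm
Passes: Yes


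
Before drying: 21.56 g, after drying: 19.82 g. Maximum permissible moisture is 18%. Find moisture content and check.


Moisture content = 8.1%
Acceptable: Yes

MC = (21.56 - 19.82) / 21.56 x 100 = 8.1%
Maximum: 18%
Acceptable: Yes


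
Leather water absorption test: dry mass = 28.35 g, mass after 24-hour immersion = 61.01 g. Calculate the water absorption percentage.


Water absorbed = 61.01 - 28.35 = 32.66 g
WA% = 32.66 / 28.35 x 100 = 115.2%


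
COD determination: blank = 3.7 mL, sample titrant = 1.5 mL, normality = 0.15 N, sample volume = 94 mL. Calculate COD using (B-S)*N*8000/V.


COD = (3.7 - 1.5) x 0.15 x 8000 / 94
COD = 2.2 x 0.15 x 8000 / 94
COD = 28.1 mg/L


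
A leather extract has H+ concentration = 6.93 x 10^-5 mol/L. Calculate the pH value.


pH = -log10[H+]
pH = -log10(6.93 x 10^-5) = 4.16


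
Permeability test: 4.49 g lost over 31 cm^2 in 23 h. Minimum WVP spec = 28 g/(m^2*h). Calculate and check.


WVP = 4.49 / (31 x 23) x 10000 = 62.97 g/(m^2*h)
Minimum: 28 g/(m^2*h)
Meets spec: Yes


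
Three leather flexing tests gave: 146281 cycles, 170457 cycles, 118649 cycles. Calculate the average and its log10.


Average = (146281 + 170457 + 118649) / 3 = 145129 cycles
log10(145129) = 5.16


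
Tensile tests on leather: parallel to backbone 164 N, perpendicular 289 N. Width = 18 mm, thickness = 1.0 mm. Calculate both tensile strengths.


Area = 18 x 1.0 = 18.0 mm^2
TS (parallel) = 164 / 18.0 = 9.11 N/mm^2
TS (perpendicular) = 289 / 18.0 = 16.06 N/mm^2


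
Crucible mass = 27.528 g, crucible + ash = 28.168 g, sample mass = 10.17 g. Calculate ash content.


Ash mass = 28.168 - 27.528 = 0.640 g
Ash% = 0.640 / 10.17 x 100 = 6.29%


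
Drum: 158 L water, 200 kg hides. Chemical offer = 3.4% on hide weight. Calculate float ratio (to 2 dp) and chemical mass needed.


Float ratio = 158 / 200 = 0.79
Chemical = 200 x 3.4 / 100 = 6.8 kg


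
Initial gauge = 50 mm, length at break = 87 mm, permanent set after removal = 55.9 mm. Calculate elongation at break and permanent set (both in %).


Elongation at break = (87 - 50) / 50 x 100 = 74.0%
Permanent set = (55.9 - 50) / 50 x 100 = 11.8%


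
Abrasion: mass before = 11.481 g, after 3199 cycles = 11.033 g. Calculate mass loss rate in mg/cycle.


Mass loss = 11.481 - 11.033 = 0.448 g
Rate = 0.448 / 3199 x 1000 = 0.140 mg/cycle


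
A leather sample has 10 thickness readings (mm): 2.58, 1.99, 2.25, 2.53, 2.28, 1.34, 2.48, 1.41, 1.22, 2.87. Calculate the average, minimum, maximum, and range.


Sum = 20.95
Average = 20.95 / 10 = 2.10 mm
Minimum = 1.22 mm
Maximum = 2.87 mm
Range = 2.87 - 1.22 = 1.65 mm


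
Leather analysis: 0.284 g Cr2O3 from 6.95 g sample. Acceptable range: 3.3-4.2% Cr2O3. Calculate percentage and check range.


Cr2O3 = 4.09%
Within range: Yes

Cr2O3% = 0.284 / 6.95 x 100 = 4.09%
Acceptable range: 3.3 to 4.2%
Within range: Yes


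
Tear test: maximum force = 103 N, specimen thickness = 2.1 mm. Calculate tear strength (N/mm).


Tear strength = force / thickness
Tear = 103 / 2.1 = 49.0 N/mm


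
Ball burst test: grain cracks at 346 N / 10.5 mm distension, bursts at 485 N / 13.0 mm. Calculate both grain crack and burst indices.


Crack index = 346 / 10.5 = 33.0 N/mm
Burst index = 485 / 13.0 = 37.3 N/mm


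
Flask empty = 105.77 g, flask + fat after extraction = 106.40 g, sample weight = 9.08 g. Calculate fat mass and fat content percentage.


Fat mass = 0.63 g
Fat content = 6.9%


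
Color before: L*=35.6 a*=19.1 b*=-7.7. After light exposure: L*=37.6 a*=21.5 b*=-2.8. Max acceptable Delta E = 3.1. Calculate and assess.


Delta E = 5.81
Passes: No

dL = 2.0, da = 2.4, db = 4.9
dE = sqrt((2.0)^2 + (2.4)^2 + (4.9)^2) = 5.81
Max = 3.1
Passes: No


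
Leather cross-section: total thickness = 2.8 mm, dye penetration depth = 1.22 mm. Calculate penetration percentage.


43.6%

Penetration% = 1.22 / 2.8 x 100
Penetration = 43.6%


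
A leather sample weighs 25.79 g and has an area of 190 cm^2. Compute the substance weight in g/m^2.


Substance weight = mass / area x 10000
SW = 25.79 / 190 x 10000
SW = 1357.4 g/m^2


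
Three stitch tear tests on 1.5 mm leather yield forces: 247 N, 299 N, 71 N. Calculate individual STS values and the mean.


STS1 = 164.7 N/mm
STS2 = 199.3 N/mm
STS3 = 47.3 N/mm
Mean = 137.1 N/mm

STS1 = 247 / 1.5 = 164.7 N/mm
STS2 = 299 / 1.5 = 199.3 N/mm
STS3 = 71 / 1.5 = 47.3 N/mm
Mean = (164.7 + 199.3 + 47.3) / 3 = 137.1 N/mm


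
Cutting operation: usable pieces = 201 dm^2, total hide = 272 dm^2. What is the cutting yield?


73.9%


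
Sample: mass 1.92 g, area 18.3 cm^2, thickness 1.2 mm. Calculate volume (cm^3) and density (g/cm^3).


Volume = 2.196 cm^3
Density = 0.874 g/cm^3


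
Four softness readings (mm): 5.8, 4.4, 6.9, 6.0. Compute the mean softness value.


5.78 mm


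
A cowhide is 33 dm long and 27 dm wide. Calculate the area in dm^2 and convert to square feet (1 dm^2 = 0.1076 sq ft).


Area = 33 x 27 = 891 dm^2
Conversion: 891 x 0.1076 = 95.87 sq ft


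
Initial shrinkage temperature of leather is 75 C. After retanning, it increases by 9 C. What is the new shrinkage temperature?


New Ts = 75 + 9 = 84 C


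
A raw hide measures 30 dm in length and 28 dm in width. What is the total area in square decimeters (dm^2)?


Area = length x width
Area = 30 x 28 = 840 dm^2


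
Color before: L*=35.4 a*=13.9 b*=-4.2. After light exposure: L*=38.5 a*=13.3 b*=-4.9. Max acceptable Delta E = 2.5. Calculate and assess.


Delta E = 3.23
Passes: No


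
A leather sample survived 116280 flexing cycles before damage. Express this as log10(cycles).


log10(116280) = 5.07


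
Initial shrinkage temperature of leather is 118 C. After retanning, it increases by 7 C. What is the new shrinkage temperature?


New Ts = 118 + 7 = 125 C


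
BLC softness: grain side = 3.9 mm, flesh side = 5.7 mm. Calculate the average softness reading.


4.80 mm


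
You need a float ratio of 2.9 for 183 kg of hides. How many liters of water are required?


Water = hide weight x target ratio
Water = 183 x 2.9 = 530.7 L


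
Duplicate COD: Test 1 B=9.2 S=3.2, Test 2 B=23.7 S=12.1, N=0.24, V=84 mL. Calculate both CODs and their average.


COD1 = (9.2 - 3.2) x 0.24 x 8000 / 84 = 137.1 mg/L
COD2 = (23.7 - 12.1) x 0.24 x 8000 / 84 = 265.1 mg/L
Average = (137.1 + 265.1) / 2 = 201.1 mg/L


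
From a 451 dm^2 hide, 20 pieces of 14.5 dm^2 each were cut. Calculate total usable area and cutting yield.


Usable area = 290.0 dm^2
Yield = 64.3%

Total usable = 20 x 14.5 = 290.0 dm^2
Yield = 290.0 / 451 x 100 = 64.3%


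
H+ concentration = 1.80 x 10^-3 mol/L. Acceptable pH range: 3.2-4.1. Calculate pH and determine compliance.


pH = 2.74
Compliant: No

pH = -log10(1.80 x 10^-3) = 2.74
Range: 3.2 to 4.1
Compliant: No


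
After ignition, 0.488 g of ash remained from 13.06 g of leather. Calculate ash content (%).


Ash% = 0.488 / 13.06 x 100
Ash% = 3.74%


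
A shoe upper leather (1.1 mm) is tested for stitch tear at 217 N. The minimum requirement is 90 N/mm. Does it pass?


STS = 197.3 N/mm
Passes: Yes

STS = 217 / 1.1 = 197.3 N/mm
Minimum required: 90 N/mm
Passes: Yes


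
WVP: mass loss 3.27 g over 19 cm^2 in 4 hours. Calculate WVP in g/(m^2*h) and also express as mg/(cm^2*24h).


WVP = 430.26 g/(m^2*h)
Daily rate = 1032.63 mg/(cm^2*24h)


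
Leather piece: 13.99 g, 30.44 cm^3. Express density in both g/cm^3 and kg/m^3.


Density = 13.99 / 30.44 = 0.460 g/cm^3
Convert: 0.460 x 1000 = 460 kg/m^3


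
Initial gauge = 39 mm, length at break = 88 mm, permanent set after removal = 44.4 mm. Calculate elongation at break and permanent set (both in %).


Elongation at break = (88 - 39) / 39 x 100 = 125.6%
Permanent set = (44.4 - 39) / 39 x 100 = 13.8%


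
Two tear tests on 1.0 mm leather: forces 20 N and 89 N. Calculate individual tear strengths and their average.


Tear 1 = 20.0 N/mm
Tear 2 = 89.0 N/mm
Average = 54.5 N/mm

Tear 1 = 20 / 1.0 = 20.0 N/mm
Tear 2 = 89 / 1.0 = 89.0 N/mm
Average = (20.0 + 89.0) / 2 = 54.5 N/mm


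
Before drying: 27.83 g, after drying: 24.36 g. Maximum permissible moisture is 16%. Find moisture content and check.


MC = (27.83 - 24.36) / 27.83 x 100 = 12.5%
Maximum: 16%
Acceptable: Yes


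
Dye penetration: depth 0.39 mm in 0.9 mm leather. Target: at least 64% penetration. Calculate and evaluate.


Penetration = 0.39 / 0.9 x 100 = 43.3%
Target: 64%
Meets target: No


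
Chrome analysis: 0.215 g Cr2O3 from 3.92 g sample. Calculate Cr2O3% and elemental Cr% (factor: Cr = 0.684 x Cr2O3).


Cr2O3 = 5.48%
Cr = 3.75%

Cr2O3% = 0.215 / 3.92 x 100 = 5.48%
Cr% = 5.48 x 0.684 = 3.75%


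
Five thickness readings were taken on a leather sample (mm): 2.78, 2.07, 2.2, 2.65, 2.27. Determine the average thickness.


2.39 mm


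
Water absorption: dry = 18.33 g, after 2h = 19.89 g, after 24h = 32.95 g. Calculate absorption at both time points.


WA (2h) = (19.89 - 18.33) / 18.33 x 100 = 8.5%
WA (24h) = (32.95 - 18.33) / 18.33 x 100 = 79.8%


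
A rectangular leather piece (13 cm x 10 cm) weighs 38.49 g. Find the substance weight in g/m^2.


2960.8 g/m^2

Area = 13 x 10 = 130 cm^2
SW = 38.49 / 130 x 10000 = 2960.8 g/m^2


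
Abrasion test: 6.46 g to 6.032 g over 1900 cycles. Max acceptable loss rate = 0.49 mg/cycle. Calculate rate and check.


Rate = 0.225 mg/cycle
Passes: Yes

Loss = 6.46 - 6.032 = 0.428 g
Rate = 0.428 g / 1900 cycles x 1000 = 0.225 mg/cycle
Max = 0.49 mg/cycle
Passes: Yes


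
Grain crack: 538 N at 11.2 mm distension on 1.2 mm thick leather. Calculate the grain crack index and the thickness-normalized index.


Crack index = 538 / 11.2 = 48.0 N/mm
Normalized = 48.0 / 1.2 = 40.0 N/mm per mm


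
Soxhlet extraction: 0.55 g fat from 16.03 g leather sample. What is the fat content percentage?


Fat content = 0.55 / 16.03 x 100
Fat = 3.4%


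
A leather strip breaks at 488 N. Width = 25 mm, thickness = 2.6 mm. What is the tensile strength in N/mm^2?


7.51 N/mm^2


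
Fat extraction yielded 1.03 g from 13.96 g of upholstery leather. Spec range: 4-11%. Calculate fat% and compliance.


Fat content = 7.4%
Compliant: Yes

Fat% = 1.03 / 13.96 x 100 = 7.4%
Spec range: 4-11%
Compliant: Yes


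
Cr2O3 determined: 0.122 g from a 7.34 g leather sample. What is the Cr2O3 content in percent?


Cr2O3% = 0.122 / 7.34 x 100
Cr2O3% = 1.66%


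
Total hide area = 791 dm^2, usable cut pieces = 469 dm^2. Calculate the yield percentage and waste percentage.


Yield = 469 / 791 x 100 = 59.3%
Waste = 791 - 469 = 322 dm^2
Waste% = 100 - 59.3 = 40.7%


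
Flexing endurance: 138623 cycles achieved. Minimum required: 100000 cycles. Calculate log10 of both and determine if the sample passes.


log10(138623) = 5.14
log10(100000) = 5.00
Passes: Yes


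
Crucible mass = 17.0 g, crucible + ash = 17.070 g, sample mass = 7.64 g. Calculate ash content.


Ash mass = 0.070 g
Ash content = 0.92%

Ash mass = 17.070 - 17.0 = 0.070 g
Ash% = 0.070 / 7.64 x 100 = 0.92%


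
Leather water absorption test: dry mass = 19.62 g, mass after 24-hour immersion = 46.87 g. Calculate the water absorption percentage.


Water absorbed = 46.87 - 19.62 = 27.25 g
WA% = 27.25 / 19.62 x 100 = 138.9%


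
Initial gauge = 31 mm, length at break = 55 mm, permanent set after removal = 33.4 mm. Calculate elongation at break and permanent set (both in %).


Elongation at break = 77.4%
Permanent set = 7.7%

Elongation at break = (55 - 31) / 31 x 100 = 77.4%
Permanent set = (33.4 - 31) / 31 x 100 = 7.7%


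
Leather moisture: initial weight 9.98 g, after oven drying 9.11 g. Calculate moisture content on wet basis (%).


Moisture = 9.98 - 9.11 = 0.87 g
MC = 0.87 / 9.98 x 100 = 8.7%


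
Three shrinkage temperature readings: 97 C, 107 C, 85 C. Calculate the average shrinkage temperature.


96.3 C

Average = (97 + 107 + 85) / 3
Average = 289 / 3 = 96.3 C


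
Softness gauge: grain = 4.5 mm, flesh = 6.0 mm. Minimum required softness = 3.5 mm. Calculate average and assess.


Average = (4.5 + 6.0) / 2 = 5.25 mm
Minimum = 3.5 mm
Meets requirement: Yes


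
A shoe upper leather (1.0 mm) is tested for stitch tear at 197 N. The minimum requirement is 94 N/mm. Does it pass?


STS = 197 / 1.0 = 197.0 N/mm
Minimum required: 94 N/mm
Passes: Yes


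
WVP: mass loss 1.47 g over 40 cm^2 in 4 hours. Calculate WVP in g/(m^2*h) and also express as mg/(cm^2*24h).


WVP = 91.88 g/(m^2*h)
Daily rate = 220.50 mg/(cm^2*24h)


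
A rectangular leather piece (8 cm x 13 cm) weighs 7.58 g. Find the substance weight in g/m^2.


Area = 8 x 13 = 104 cm^2
SW = 7.58 / 104 x 10000 = 728.8 g/m^2


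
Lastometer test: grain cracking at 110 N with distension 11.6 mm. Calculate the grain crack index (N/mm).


9.5 N/mm

Grain crack index = force / distension
Index = 110 / 11.6 = 9.5 N/mm


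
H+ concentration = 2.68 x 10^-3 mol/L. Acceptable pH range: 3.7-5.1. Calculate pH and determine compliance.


pH = -log10(2.68 x 10^-3) = 2.57
Range: 3.7 to 5.1
Compliant: No


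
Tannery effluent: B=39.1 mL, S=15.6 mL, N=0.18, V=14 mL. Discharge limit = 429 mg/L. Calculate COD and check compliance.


COD = 2417.1 mg/L
Compliant: No

COD = (39.1 - 15.6) x 0.18 x 8000 / 14 = 2417.1 mg/L
Limit: 429 mg/L
Compliant: No


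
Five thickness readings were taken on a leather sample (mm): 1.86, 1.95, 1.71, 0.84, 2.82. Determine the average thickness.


Sum = 1.86 + 1.95 + 1.71 + 0.84 + 2.82 = 9.18
Average = 9.18 / 5 = 1.84 mm


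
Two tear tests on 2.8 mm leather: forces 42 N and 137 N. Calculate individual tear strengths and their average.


Tear 1 = 15.0 N/mm
Tear 2 = 48.9 N/mm
Average = 32.0 N/mm

Tear 1 = 42 / 2.8 = 15.0 N/mm
Tear 2 = 137 / 2.8 = 48.9 N/mm
Average = (15.0 + 48.9) / 2 = 32.0 N/mm


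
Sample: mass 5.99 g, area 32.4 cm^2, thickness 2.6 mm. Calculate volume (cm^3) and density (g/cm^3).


Volume = 8.424 cm^3
Density = 0.711 g/cm^3

Thickness in cm = 2.6 / 10 = 0.26 cm
Volume = 32.4 x 0.26 = 8.424 cm^3
Density = 5.99 / 8.424 = 0.711 g/cm^3


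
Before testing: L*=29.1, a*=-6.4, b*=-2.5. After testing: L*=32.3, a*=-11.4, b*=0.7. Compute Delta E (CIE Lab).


dL = 32.3 - 29.1 = 3.2
da = -11.4 - (-6.4) = -5.0
db = 0.7 - (-2.5) = 3.2
dE = sqrt((3.2)^2 + (-5.0)^2 + (3.2)^2) = 6.74


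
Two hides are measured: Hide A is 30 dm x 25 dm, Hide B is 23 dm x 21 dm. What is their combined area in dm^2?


1233 dm^2


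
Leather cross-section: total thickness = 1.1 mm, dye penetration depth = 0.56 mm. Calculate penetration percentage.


50.9%


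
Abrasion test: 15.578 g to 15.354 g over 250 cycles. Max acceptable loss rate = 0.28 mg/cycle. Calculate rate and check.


Rate = 0.896 mg/cycle
Passes: No

Loss = 15.578 - 15.354 = 0.224 g
Rate = 0.224 g / 250 cycles x 1000 = 0.896 mg/cycle
Max = 0.28 mg/cycle
Passes: No


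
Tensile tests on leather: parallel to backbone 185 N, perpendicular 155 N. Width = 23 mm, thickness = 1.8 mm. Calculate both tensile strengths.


Area = 23 x 1.8 = 41.4 mm^2
TS (parallel) = 185 / 41.4 = 4.47 N/mm^2
TS (perpendicular) = 155 / 41.4 = 3.74 N/mm^2


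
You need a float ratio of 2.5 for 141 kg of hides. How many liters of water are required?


Water = hide weight x target ratio
Water = 141 x 2.5 = 352.5 L


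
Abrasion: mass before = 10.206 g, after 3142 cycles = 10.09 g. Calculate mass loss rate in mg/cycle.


0.037 mg/cycle


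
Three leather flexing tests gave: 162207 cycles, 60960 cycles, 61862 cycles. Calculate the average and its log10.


Average = 95010 cycles
log10 = 4.98

Average = (162207 + 60960 + 61862) / 3 = 95010 cycles
log10(95010) = 4.98


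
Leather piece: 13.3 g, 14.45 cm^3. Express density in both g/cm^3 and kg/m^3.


Density = 13.3 / 14.45 = 0.920 g/cm^3
Convert: 0.920 x 1000 = 920 kg/m^3


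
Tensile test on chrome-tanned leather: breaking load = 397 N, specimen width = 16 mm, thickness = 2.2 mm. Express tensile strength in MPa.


11.28 MPa


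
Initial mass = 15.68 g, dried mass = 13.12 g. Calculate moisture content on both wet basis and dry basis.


Moisture lost = 15.68 - 13.12 = 2.56 g
Wet basis MC = 2.56 / 15.68 x 100 = 16.3%
Dry basis MC = 2.56 / 13.12 x 100 = 19.5%


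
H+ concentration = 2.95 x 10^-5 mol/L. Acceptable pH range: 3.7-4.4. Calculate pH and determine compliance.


pH = 4.53
Compliant: No

pH = -log10(2.95 x 10^-5) = 4.53
Range: 3.7 to 4.4
Compliant: No


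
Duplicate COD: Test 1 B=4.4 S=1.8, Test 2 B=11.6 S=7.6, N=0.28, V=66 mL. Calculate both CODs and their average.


COD1 = 88.2 mg/L
COD2 = 135.8 mg/L
Average = 112.0 mg/L

COD1 = (4.4 - 1.8) x 0.28 x 8000 / 66 = 88.2 mg/L
COD2 = (11.6 - 7.6) x 0.28 x 8000 / 66 = 135.8 mg/L
Average = (88.2 + 135.8) / 2 = 112.0 mg/L


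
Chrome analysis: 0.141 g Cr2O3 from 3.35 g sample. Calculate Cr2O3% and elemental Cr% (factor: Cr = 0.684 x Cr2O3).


Cr2O3 = 4.21%
Cr = 2.88%

Cr2O3% = 0.141 / 3.35 x 100 = 4.21%
Cr% = 4.21 x 0.684 = 2.88%


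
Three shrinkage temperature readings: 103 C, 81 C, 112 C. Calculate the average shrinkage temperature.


98.7 C

Average = (103 + 81 + 112) / 3
Average = 296 / 3 = 98.7 C


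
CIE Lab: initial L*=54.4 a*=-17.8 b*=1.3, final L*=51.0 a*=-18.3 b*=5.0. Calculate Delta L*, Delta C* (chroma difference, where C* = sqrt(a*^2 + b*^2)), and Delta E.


Delta L* = 51.0 - 54.4 = -3.4
C1* = sqrt((-17.8)^2 + (1.3)^2) = 17.847
C2* = sqrt((-18.3)^2 + (5.0)^2) = 18.971
Delta C* = 18.971 - 17.847 = 1.12
Delta E = sqrt((-3.4)^2 + (-0.5)^2 + (3.7)^2) = 5.05


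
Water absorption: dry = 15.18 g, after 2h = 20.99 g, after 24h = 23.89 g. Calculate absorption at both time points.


WA (2h) = (20.99 - 15.18) / 15.18 x 100 = 38.3%
WA (24h) = (23.89 - 15.18) / 15.18 x 100 = 57.4%


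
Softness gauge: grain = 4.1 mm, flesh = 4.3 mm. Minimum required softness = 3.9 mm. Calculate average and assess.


Average softness = 4.20 mm
Meets requirement: Yes

Average = (4.1 + 4.3) / 2 = 4.20 mm
Minimum = 3.9 mm
Meets requirement: Yes


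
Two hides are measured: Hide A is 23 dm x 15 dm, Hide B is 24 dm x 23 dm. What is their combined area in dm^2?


Hide A area = 23 x 15 = 345 dm^2
Hide B area = 24 x 23 = 552 dm^2
Total = 345 + 552 = 897 dm^2


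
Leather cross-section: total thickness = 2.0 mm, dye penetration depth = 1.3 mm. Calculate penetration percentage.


Penetration% = 1.3 / 2.0 x 100
Penetration = 65.0%


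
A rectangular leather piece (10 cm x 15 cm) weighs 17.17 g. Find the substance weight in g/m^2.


1144.7 g/m^2


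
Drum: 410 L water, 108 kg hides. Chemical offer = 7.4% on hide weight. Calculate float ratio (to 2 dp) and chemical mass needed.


Float ratio = 410 / 108 = 3.80
Chemical = 108 x 7.4 / 100 = 7.992 kg


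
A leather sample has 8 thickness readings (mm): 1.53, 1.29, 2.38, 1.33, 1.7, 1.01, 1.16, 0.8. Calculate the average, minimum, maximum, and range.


Sum = 11.20
Average = 11.20 / 8 = 1.40 mm
Minimum = 0.8 mm
Maximum = 2.38 mm
Range = 2.38 - 0.8 = 1.58 mm


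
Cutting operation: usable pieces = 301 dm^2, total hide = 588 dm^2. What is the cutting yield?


51.2%

Yield = usable / total x 100
Yield = 301 / 588 x 100 = 51.2%


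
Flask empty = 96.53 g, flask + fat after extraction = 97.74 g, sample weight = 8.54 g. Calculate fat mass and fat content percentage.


Fat mass = 97.74 - 96.53 = 1.21 g
Fat% = 1.21 / 8.54 x 100 = 14.2%


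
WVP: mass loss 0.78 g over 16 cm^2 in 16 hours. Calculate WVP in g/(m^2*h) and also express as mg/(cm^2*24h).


WVP = 0.78 / (16 x 16) x 10000 = 30.47 g/(m^2*h)
Mass loss in mg = 0.78 x 1000 = 780 mg
Per cm^2 per 24h in mg: 780 x 24 / (16 x 16) = 18720 / 256 = 73.13 mg/(cm^2*24h)


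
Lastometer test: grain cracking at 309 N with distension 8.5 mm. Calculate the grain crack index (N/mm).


36.4 N/mm

Grain crack index = force / distension
Index = 309 / 8.5 = 36.4 N/mm


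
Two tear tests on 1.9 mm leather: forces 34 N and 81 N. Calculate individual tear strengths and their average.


Tear 1 = 17.9 N/mm
Tear 2 = 42.6 N/mm
Average = 30.3 N/mm


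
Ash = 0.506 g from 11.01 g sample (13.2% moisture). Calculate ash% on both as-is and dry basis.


As-is ash = 4.60%
Dry-basis ash = 5.29%

As-is ash% = 0.506 / 11.01 x 100 = 4.60%
Dry mass = 11.01 x (100 - 13.2) / 100 = 9.55668 g
Dry-basis ash% = 0.506 / 9.55668 x 100 = 5.29%


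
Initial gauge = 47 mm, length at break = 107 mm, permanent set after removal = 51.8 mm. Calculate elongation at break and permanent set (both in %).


Elongation at break = 127.7%
Permanent set = 10.2%


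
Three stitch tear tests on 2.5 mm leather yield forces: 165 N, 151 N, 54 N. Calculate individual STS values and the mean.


STS1 = 66.0 N/mm
STS2 = 60.4 N/mm
STS3 = 21.6 N/mm
Mean = 49.3 N/mm

STS1 = 165 / 2.5 = 66.0 N/mm
STS2 = 151 / 2.5 = 60.4 N/mm
STS3 = 54 / 2.5 = 21.6 N/mm
Mean = (66.0 + 60.4 + 21.6) / 3 = 49.3 N/mm


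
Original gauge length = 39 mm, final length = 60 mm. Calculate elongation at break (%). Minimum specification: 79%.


Elongation = 53.8%
Meets spec: No

Extension = 60 - 39 = 21 mm
Elongation = 21 / 39 x 100 = 53.8%
Minimum required: 79%
Meets specification: No


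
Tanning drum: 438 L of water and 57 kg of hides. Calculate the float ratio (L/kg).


7.7

Float ratio = water / hide weight
Ratio = 438 / 57 = 7.7


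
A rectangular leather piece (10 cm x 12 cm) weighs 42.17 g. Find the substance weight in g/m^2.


Area = 10 x 12 = 120 cm^2
SW = 42.17 / 120 x 10000 = 3514.2 g/m^2


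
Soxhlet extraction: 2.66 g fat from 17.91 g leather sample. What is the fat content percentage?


14.9%

Fat content = 2.66 / 17.91 x 100
Fat = 14.9%


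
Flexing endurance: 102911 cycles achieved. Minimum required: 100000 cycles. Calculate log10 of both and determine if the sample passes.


log10(102911) = 5.01
log10(100000) = 5.00
Passes: Yes


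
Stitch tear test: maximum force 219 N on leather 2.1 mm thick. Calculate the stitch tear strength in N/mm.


104.3 N/mm

Stitch tear strength = force / thickness
STS = 219 / 2.1 = 104.3 N/mm


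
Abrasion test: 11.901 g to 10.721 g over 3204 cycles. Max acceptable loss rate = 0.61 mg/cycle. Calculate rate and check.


Loss = 11.901 - 10.721 = 1.180 g
Rate = 1.180 g / 3204 cycles x 1000 = 0.368 mg/cycle
Max = 0.61 mg/cycle
Passes: Yes


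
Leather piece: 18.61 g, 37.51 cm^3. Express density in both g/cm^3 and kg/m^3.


Density = 18.61 / 37.51 = 0.496 g/cm^3
Convert: 0.496 x 1000 = 496 kg/m^3


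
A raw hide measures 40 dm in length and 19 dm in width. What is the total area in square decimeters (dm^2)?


Area = length x width
Area = 40 x 19 = 760 dm^2


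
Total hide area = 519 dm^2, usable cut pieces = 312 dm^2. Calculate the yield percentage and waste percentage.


Yield = 60.1%
Waste = 39.9%

Yield = 312 / 519 x 100 = 60.1%
Waste = 519 - 312 = 207 dm^2
Waste% = 100 - 60.1 = 39.9%


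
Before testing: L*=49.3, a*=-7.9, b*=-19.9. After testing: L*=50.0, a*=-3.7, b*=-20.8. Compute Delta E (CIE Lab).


dL = 50.0 - 49.3 = 0.7
da = -3.7 - (-7.9) = 4.2
db = -20.8 - (-19.9) = -0.9
dE = sqrt((0.7)^2 + (4.2)^2 + (-0.9)^2) = 4.35


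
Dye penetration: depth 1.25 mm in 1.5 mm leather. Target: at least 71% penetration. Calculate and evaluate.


Penetration = 83.3%
Meets target: Yes

Penetration = 1.25 / 1.5 x 100 = 83.3%
Target: 71%
Meets target: Yes


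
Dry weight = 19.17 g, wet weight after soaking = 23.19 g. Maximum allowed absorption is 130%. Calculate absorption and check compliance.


Absorption = 21.0%
Compliant: Yes


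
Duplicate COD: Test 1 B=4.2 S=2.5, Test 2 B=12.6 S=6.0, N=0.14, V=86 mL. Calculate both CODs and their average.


COD1 = (4.2 - 2.5) x 0.14 x 8000 / 86 = 22.1 mg/L
COD2 = (12.6 - 6.0) x 0.14 x 8000 / 86 = 86.0 mg/L
Average = (22.1 + 86.0) / 2 = 54.1 mg/L


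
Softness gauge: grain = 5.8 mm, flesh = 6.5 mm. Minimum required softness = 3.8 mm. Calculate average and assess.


Average = (5.8 + 6.5) / 2 = 6.15 mm
Minimum = 3.8 mm
Meets requirement: Yes


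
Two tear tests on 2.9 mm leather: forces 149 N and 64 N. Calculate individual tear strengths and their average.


Tear 1 = 51.4 N/mm
Tear 2 = 22.1 N/mm
Average = 36.8 N/mm

Tear 1 = 149 / 2.9 = 51.4 N/mm
Tear 2 = 64 / 2.9 = 22.1 N/mm
Average = (51.4 + 22.1) / 2 = 36.8 N/mm


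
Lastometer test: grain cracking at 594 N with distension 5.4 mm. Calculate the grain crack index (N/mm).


Grain crack index = force / distension
Index = 594 / 5.4 = 110.0 N/mm


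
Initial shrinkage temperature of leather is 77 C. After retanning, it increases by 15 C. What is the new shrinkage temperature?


New Ts = 77 + 15 = 92 C


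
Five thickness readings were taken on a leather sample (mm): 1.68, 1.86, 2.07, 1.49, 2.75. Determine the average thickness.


1.97 mm

Sum = 1.68 + 1.86 + 2.07 + 1.49 + 2.75 = 9.85
Average = 9.85 / 5 = 1.97 mm


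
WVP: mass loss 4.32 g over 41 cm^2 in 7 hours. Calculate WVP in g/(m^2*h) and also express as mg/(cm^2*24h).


WVP = 4.32 / (41 x 7) x 10000 = 150.52 g/(m^2*h)
Mass loss in mg = 4.32 x 1000 = 4320 mg
Per cm^2 per 24h in mg: 4320 x 24 / (41 x 7) = 103680 / 287 = 361.25 mg/(cm^2*24h)


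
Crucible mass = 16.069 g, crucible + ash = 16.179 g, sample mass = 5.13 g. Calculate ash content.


Ash mass = 16.179 - 16.069 = 0.110 g
Ash% = 0.110 / 5.13 x 100 = 2.14%


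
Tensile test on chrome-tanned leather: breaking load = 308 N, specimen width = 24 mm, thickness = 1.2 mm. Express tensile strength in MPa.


Cross-section = 24 x 1.2 = 28.8 mm^2
TS = 308 / 28.8 = 10.69 MPa
(1 N/mm^2 = 1 MPa)


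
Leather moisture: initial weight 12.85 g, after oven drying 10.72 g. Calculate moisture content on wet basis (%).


16.6%

Moisture = 12.85 - 10.72 = 2.13 g
MC = 2.13 / 12.85 x 100 = 16.6%


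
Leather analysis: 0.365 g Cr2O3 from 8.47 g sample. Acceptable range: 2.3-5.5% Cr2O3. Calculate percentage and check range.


Cr2O3% = 0.365 / 8.47 x 100 = 4.31%
Acceptable range: 2.3 to 5.5%
Within range: Yes


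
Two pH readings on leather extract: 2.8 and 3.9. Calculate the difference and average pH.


Difference = 1.1
Average pH = 3.35


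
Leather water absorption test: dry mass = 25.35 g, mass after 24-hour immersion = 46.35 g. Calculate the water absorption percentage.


Water absorbed = 46.35 - 25.35 = 21.00 g
WA% = 21.00 / 25.35 x 100 = 82.8%


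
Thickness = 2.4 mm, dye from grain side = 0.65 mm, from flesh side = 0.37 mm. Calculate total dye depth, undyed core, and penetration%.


Total dyed = 0.65 + 0.37 = 1.02 mm
Undyed core = 2.4 - 1.02 = 1.38 mm
Penetration = 1.02 / 2.4 x 100 = 42.5%


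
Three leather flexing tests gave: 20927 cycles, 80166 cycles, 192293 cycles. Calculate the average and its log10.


Average = (20927 + 80166 + 192293) / 3 = 97795 cycles
log10(97795) = 4.99


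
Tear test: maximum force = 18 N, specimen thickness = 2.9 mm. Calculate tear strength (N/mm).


6.2 N/mm


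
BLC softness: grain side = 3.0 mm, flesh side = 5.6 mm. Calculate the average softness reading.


Average = (3.0 + 5.6) / 2
Average = 4.30 mm


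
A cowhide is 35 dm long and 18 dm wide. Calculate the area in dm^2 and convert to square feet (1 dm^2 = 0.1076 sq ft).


630 dm^2
67.79 sq ft


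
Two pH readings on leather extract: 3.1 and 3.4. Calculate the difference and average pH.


Difference = 0.3
Average pH = 3.25


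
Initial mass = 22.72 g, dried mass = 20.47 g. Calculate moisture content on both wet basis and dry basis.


Wet basis = 9.9%
Dry basis = 11.0%


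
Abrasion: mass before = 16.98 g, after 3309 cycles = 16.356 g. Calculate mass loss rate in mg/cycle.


Mass loss = 16.98 - 16.356 = 0.624 g
Rate = 0.624 / 3309 x 1000 = 0.189 mg/cycle


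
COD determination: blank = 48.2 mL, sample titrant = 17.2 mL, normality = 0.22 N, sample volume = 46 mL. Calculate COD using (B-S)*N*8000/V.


1186.1 mg/L


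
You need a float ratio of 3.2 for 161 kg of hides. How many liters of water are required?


515.2 L


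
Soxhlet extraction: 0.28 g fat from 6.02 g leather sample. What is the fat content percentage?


4.7%

Fat content = 0.28 / 6.02 x 100
Fat = 4.7%


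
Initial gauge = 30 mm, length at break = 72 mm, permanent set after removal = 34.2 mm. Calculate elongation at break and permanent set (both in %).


Elongation at break = 140.0%
Permanent set = 14.0%

Elongation at break = (72 - 30) / 30 x 100 = 140.0%
Permanent set = (34.2 - 30) / 30 x 100 = 14.0%


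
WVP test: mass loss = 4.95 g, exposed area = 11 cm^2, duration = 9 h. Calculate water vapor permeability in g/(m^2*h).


500.00 g/(m^2*h)

WVP = mass_loss / (area x time) x 10000
WVP = 4.95 / (11 x 9) x 10000
WVP = 4.95 / 99 x 10000 = 500.00 g/(m^2*h)


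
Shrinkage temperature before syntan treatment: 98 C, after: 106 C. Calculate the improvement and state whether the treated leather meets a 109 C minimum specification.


Improvement = 106 - 98 = 8 C
Spec check: 106 C >= 109 C? No


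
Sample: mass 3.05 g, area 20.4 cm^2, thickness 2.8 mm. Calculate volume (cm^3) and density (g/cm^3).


Volume = 5.712 cm^3
Density = 0.534 g/cm^3

Thickness in cm = 2.8 / 10 = 0.28 cm
Volume = 20.4 x 0.28 = 5.712 cm^3
Density = 3.05 / 5.712 = 0.534 g/cm^3


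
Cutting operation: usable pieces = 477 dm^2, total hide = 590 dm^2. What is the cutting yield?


80.8%

Yield = usable / total x 100
Yield = 477 / 590 x 100 = 80.8%


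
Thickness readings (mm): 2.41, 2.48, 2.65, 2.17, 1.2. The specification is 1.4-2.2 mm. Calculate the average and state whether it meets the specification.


Average = 2.18 mm
Within specification: Yes

Sum = 10.91
Average = 10.91 / 5 = 2.18 mm
Specification range: 1.4 to 2.2 mm
Within spec: Yes


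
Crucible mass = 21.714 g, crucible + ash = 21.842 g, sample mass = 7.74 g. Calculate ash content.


Ash mass = 21.842 - 21.714 = 0.128 g
Ash% = 0.128 / 7.74 x 100 = 1.65%


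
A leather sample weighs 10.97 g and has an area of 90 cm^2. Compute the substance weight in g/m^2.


Substance weight = mass / area x 10000
SW = 10.97 / 90 x 10000
SW = 1218.9 g/m^2


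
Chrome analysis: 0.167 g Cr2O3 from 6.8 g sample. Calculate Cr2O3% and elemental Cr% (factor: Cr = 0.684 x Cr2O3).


Cr2O3% = 0.167 / 6.8 x 100 = 2.46%
Cr% = 2.46 x 0.684 = 1.68%


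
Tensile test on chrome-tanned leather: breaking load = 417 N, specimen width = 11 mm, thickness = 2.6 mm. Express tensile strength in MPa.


Cross-section = 11 x 2.6 = 28.6 mm^2
TS = 417 / 28.6 = 14.58 MPa
(1 N/mm^2 = 1 MPa)


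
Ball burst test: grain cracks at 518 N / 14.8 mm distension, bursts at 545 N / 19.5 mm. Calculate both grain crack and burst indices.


Crack index = 35.0 N/mm
Burst index = 27.9 N/mm

Crack index = 518 / 14.8 = 35.0 N/mm
Burst index = 545 / 19.5 = 27.9 N/mm


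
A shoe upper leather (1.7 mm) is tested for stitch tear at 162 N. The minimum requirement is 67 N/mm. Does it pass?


STS = 95.3 N/mm
Passes: Yes


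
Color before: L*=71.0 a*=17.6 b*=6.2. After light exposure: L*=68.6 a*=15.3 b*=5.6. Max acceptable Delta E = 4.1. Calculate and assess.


Delta E = 3.38
Passes: Yes

dL = -2.4, da = -2.3, db = -0.6
dE = sqrt((-2.4)^2 + (-2.3)^2 + (-0.6)^2) = 3.38
Max = 4.1
Passes: Yes


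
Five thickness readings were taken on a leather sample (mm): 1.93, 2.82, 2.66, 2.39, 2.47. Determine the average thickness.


2.45 mm

Sum = 1.93 + 2.82 + 2.66 + 2.39 + 2.47 = 12.27
Average = 12.27 / 5 = 2.45 mm


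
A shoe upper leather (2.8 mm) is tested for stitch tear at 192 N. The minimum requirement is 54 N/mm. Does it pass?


STS = 192 / 2.8 = 68.6 N/mm
Minimum required: 54 N/mm
Passes: Yes


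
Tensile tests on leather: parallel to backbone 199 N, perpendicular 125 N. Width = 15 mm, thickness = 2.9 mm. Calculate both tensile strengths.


Parallel = 4.57 N/mm^2
Perpendicular = 2.87 N/mm^2


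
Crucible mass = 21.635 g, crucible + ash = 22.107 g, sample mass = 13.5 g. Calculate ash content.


Ash mass = 22.107 - 21.635 = 0.472 g
Ash% = 0.472 / 13.5 x 100 = 3.50%


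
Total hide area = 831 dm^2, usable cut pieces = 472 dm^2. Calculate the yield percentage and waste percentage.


Yield = 56.8%
Waste = 43.2%


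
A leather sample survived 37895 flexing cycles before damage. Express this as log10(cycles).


4.58

log10(37895) = 4.58


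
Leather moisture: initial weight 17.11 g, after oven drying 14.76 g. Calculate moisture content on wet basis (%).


13.7%


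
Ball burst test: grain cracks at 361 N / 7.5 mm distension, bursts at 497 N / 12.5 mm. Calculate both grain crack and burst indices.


Crack index = 48.1 N/mm
Burst index = 39.8 N/mm

Crack index = 361 / 7.5 = 48.1 N/mm
Burst index = 497 / 12.5 = 39.8 N/mm


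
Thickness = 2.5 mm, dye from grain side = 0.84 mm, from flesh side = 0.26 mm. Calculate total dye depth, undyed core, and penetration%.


Total dyed = 0.84 + 0.26 = 1.10 mm
Undyed core = 2.5 - 1.10 = 1.40 mm
Penetration = 1.10 / 2.5 x 100 = 44.0%


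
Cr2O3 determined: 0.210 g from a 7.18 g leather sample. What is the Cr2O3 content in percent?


Cr2O3% = 0.210 / 7.18 x 100
Cr2O3% = 2.92%


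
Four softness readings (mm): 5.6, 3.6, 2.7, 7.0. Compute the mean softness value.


Sum = 5.6 + 3.6 + 2.7 + 7.0
Mean = 18.9 / 4 = 4.73 mm


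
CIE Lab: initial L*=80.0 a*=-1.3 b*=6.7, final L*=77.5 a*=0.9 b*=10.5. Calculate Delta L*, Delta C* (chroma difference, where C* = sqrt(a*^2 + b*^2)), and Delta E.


Delta L* = 77.5 - 80.0 = -2.5
C1* = sqrt((-1.3)^2 + (6.7)^2) = 6.825
C2* = sqrt((0.9)^2 + (10.5)^2) = 10.539
Delta C* = 10.539 - 6.825 = 3.71
Delta E = sqrt((-2.5)^2 + (2.2)^2 + (3.8)^2) = 5.05


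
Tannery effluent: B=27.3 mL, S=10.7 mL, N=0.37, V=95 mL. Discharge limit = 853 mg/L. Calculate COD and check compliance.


COD = 517.2 mg/L
Compliant: Yes

COD = (27.3 - 10.7) x 0.37 x 8000 / 95 = 517.2 mg/L
Limit: 853 mg/L
Compliant: Yes


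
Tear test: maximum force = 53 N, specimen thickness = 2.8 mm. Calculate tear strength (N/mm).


Tear strength = force / thickness
Tear = 53 / 2.8 = 18.9 N/mm


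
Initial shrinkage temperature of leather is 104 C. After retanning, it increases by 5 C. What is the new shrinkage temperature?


New Ts = 104 + 5 = 109 C


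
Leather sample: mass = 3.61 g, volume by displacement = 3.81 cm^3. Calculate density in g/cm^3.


Density = mass / volume
Density = 3.61 / 3.81 = 0.948 g/cm^3


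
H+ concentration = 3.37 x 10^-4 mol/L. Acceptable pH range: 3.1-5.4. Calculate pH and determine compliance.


pH = -log10(3.37 x 10^-4) = 3.47
Range: 3.1 to 5.4
Compliant: Yes


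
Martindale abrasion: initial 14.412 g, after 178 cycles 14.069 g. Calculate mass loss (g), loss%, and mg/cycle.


Loss = 14.412 - 14.069 = 0.343 g
Loss% = 0.343 / 14.412 x 100 = 2.38%
Rate = 0.343 / 178 x 1000 = 1.927 mg/cycle


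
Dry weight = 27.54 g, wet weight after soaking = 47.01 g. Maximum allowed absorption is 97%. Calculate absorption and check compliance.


WA = (47.01 - 27.54) / 27.54 x 100 = 70.7%
Maximum allowed: 97%
Compliant: Yes


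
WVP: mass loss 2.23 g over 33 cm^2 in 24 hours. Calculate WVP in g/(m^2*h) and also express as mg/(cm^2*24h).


WVP = 28.16 g/(m^2*h)
Daily rate = 67.58 mg/(cm^2*24h)

WVP = 2.23 / (33 x 24) x 10000 = 28.16 g/(m^2*h)
Mass loss in mg = 2.23 x 1000 = 2230 mg
Per cm^2 per 24h in mg: 2230 x 24 / (33 x 24) = 53520 / 792 = 67.58 mg/(cm^2*24h)


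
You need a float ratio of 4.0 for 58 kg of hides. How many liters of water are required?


232.0 L


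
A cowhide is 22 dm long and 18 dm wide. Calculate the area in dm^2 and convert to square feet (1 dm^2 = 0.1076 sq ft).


396 dm^2
42.61 sq ft


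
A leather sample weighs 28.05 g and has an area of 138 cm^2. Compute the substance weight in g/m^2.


2032.6 g/m^2

Substance weight = mass / area x 10000
SW = 28.05 / 138 x 10000
SW = 2032.6 g/m^2


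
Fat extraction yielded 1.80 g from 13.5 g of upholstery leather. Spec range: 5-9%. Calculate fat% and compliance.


Fat content = 13.3%
Compliant: No

Fat% = 1.80 / 13.5 x 100 = 13.3%
Spec range: 5-9%
Compliant: No


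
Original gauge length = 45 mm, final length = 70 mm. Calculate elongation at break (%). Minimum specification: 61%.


Elongation = 55.6%
Meets spec: No

Extension = 70 - 45 = 25 mm
Elongation = 25 / 45 x 100 = 55.6%
Minimum required: 61%
Meets specification: No


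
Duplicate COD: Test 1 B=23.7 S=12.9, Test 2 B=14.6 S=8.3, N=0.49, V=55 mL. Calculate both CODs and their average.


COD1 = 769.7 mg/L
COD2 = 449.0 mg/L
Average = 609.4 mg/L

COD1 = (23.7 - 12.9) x 0.49 x 8000 / 55 = 769.7 mg/L
COD2 = (14.6 - 8.3) x 0.49 x 8000 / 55 = 449.0 mg/L
Average = (769.7 + 449.0) / 2 = 609.4 mg/L


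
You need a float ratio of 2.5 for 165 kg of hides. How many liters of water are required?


Water = hide weight x target ratio
Water = 165 x 2.5 = 412.5 L
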